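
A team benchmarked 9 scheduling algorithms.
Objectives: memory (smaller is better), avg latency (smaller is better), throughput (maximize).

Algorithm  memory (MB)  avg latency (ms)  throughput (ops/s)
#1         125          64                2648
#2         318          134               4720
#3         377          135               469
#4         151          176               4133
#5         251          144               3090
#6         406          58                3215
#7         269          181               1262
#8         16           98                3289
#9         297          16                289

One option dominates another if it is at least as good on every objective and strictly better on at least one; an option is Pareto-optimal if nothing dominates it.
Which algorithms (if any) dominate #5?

#8: memory 16≤251, avg latency 98≤144, throughput 3289≥3090 — dominates #5.
Others (#1, #2, #3, #4, #6, #7, #9) are each worse than #5 on at least one objective.

#8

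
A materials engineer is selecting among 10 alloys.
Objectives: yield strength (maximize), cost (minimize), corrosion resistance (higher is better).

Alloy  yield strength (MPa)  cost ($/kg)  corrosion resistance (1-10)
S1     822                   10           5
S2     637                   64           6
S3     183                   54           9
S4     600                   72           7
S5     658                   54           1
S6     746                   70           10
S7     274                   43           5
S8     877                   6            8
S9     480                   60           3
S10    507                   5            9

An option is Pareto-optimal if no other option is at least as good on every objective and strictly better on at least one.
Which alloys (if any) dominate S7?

S1: yield strength 822≥274, cost 10≤43, corrosion resistance 5≥5 — dominates S7.
S8: yield strength 877≥274, cost 6≤43, corrosion resistance 8≥5 — dominates S7.
S10: yield strength 507≥274, cost 5≤43, corrosion resistance 9≥5 — dominates S7.
Others (S2, S3, S4, S5, S6, S9) are each worse than S7 on at least one objective.

S1, S8, S10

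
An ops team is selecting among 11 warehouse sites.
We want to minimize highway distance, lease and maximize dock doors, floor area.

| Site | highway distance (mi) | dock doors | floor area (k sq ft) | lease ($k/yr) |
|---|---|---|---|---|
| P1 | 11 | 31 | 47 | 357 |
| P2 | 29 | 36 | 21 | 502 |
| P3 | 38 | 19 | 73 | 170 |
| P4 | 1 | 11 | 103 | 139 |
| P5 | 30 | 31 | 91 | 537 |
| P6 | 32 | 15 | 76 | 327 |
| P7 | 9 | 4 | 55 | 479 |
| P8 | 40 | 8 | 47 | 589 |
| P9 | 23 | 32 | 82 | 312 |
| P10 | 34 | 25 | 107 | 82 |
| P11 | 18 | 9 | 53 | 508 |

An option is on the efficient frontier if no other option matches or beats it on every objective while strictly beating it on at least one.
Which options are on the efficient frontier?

P1: not dominated.
P2: not dominated (best dock doors).
P3: dominated by P10 (highway distance 34≤38, dock doors 25≥19, floor area 107≥73, lease 82≤170).
P4: not dominated (best highway distance).
P5: not dominated.
P6: dominated by P9 (highway distance 23≤32, dock doors 32≥15, floor area 82≥76, lease 312≤327).
P7: dominated by P4 (highway distance 1≤9, dock doors 11≥4, floor area 103≥55, lease 139≤479).
P8: dominated by P1 (highway distance 11≤40, dock doors 31≥8, floor area 47≥47, lease 357≤589).
P9: not dominated.
P10: not dominated (best floor area).
P11: dominated by P4 (highway distance 1≤18, dock doors 11≥9, floor area 103≥53, lease 139≤508).

P1, P2, P4, P5, P9, P10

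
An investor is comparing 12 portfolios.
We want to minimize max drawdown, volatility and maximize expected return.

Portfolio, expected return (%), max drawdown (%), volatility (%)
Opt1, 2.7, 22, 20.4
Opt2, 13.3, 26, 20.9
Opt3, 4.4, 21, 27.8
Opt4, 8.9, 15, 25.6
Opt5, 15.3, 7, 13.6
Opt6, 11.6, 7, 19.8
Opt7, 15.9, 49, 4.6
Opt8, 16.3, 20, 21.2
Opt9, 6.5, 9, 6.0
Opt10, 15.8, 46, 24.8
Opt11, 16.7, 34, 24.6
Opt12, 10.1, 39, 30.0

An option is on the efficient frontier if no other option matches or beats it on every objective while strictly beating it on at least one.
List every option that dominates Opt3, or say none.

Opt4, Opt5, Opt6, Opt8, Opt9

Opt4: expected return 8.9≥4.4, max drawdown 15≤21, volatility 25.6≤27.8 — dominates Opt3.
Opt5: expected return 15.3≥4.4, max drawdown 7≤21, volatility 13.6≤27.8 — dominates Opt3.
Opt6: expected return 11.6≥4.4, max drawdown 7≤21, volatility 19.8≤27.8 — dominates Opt3.
Opt8: expected return 16.3≥4.4, max drawdown 20≤21, volatility 21.2≤27.8 — dominates Opt3.
Opt9: expected return 6.5≥4.4, max drawdown 9≤21, volatility 6.0≤27.8 — dominates Opt3.
Others (Opt1, Opt2, Opt7, Opt10, Opt11, Opt12) are each worse than Opt3 on at least one objective.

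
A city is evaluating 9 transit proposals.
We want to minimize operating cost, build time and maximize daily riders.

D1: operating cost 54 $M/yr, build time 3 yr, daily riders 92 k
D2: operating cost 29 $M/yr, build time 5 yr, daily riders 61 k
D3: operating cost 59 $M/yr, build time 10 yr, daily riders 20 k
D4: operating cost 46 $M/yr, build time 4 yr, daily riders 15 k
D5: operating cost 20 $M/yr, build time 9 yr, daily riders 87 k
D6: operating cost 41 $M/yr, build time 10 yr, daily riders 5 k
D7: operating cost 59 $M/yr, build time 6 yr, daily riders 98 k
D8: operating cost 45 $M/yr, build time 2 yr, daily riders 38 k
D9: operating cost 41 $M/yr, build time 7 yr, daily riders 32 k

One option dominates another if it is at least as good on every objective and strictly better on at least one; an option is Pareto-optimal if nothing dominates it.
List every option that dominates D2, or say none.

none

D1: worse on operating cost (54 vs 29).
D3: worse on operating cost (59 vs 29).
D4: worse on operating cost (46 vs 29).
D5: worse on build time (9 vs 5).
D6: worse on operating cost (41 vs 29).
D7: worse on operating cost (59 vs 29).
D8: worse on operating cost (45 vs 29).
D9: worse on operating cost (41 vs 29).
No option dominates D2.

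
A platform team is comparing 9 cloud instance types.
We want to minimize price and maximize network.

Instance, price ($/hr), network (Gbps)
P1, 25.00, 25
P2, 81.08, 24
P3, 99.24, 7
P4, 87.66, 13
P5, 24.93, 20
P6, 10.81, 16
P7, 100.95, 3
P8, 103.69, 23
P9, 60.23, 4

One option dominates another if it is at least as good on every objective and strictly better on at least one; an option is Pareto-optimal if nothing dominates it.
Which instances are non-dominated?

P1, P5, P6

P1: not dominated (best network).
P2: dominated by P1 (price 25.00≤81.08, network 25≥24).
P3: dominated by P1 (price 25.00≤99.24, network 25≥7).
P4: dominated by P1 (price 25.00≤87.66, network 25≥13).
P5: not dominated.
P6: not dominated (best price).
P7: dominated by P1 (price 25.00≤100.95, network 25≥3).
P8: dominated by P1 (price 25.00≤103.69, network 25≥23).
P9: dominated by P1 (price 25.00≤60.23, network 25≥4).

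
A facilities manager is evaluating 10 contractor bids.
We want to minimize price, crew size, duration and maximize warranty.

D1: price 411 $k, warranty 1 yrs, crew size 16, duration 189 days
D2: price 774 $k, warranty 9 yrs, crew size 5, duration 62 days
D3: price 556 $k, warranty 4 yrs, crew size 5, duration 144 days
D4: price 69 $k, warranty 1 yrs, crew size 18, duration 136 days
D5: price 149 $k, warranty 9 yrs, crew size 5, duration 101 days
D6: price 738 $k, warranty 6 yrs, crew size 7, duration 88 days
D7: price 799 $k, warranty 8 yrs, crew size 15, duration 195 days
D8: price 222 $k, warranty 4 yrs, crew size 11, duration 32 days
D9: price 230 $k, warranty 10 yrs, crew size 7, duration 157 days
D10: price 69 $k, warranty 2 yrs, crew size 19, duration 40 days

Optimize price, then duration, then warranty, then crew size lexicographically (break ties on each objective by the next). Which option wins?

First minimize price: best is 69, kept {D4, D10}.
Then minimize duration: best is 40, kept {D10}.

D10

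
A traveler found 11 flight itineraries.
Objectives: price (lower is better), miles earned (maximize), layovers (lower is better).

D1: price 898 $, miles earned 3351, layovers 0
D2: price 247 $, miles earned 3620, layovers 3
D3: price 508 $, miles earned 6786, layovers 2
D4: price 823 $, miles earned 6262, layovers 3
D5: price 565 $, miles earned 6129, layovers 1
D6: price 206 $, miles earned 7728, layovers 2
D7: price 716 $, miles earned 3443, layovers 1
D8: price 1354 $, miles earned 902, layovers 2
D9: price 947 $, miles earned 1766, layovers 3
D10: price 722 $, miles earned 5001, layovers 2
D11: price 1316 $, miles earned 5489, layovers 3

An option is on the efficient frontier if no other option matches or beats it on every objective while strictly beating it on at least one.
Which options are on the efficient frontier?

D1, D5, D6

D1: not dominated (best layovers).
D2: dominated by D6 (price 206≤247, miles earned 7728≥3620, layovers 2≤3).
D3: dominated by D6 (price 206≤508, miles earned 7728≥6786, layovers 2≤2).
D4: dominated by D3 (price 508≤823, miles earned 6786≥6262, layovers 2≤3).
D5: not dominated.
D6: not dominated (best price).
D7: dominated by D5 (price 565≤716, miles earned 6129≥3443, layovers 1≤1).
D8: dominated by D1 (price 898≤1354, miles earned 3351≥902, layovers 0≤2).
D9: dominated by D1 (price 898≤947, miles earned 3351≥1766, layovers 0≤3).
D10: dominated by D3 (price 508≤722, miles earned 6786≥5001, layovers 2≤2).
D11: dominated by D3 (price 508≤1316, miles earned 6786≥5489, layovers 2≤3).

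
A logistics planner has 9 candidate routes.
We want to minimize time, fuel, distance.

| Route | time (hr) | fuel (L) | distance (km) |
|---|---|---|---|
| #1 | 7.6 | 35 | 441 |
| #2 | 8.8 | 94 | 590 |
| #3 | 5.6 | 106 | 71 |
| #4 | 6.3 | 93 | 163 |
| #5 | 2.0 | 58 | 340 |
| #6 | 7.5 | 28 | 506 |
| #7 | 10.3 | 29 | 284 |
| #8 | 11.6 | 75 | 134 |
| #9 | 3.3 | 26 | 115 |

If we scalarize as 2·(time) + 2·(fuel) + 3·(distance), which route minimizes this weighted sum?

#1: 2·7.6 + 2·35 + 3·441 = 1408.2
#2: 2·8.8 + 2·94 + 3·590 = 1975.6
#3: 2·5.6 + 2·106 + 3·71 = 436.2
#4: 2·6.3 + 2·93 + 3·163 = 687.6
#5: 2·2.0 + 2·58 + 3·340 = 1140.0
#6: 2·7.5 + 2·28 + 3·506 = 1589.0
#7: 2·10.3 + 2·29 + 3·284 = 930.6
#8: 2·11.6 + 2·75 + 3·134 = 575.2
#9: 2·3.3 + 2·26 + 3·115 = 403.6
Lowest: #9 at 403.6.

#9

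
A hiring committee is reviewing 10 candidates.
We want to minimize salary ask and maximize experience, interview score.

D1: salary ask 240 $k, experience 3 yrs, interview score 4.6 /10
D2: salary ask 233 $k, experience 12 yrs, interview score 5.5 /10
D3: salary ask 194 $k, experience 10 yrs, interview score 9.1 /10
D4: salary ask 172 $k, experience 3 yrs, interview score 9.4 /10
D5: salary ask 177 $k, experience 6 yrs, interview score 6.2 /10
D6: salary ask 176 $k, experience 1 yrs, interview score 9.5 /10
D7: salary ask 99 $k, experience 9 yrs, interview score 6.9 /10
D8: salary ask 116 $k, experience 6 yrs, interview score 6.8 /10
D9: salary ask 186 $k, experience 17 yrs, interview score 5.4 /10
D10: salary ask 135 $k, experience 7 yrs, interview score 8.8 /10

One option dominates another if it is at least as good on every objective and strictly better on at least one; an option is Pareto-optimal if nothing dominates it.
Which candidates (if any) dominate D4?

none

D1: worse on salary ask (240 vs 172).
D2: worse on salary ask (233 vs 172).
D3: worse on salary ask (194 vs 172).
D5: worse on salary ask (177 vs 172).
D6: worse on salary ask (176 vs 172).
D7: worse on interview score (6.9 vs 9.4).
D8: worse on interview score (6.8 vs 9.4).
D9: worse on salary ask (186 vs 172).
D10: worse on interview score (8.8 vs 9.4).
No option dominates D4.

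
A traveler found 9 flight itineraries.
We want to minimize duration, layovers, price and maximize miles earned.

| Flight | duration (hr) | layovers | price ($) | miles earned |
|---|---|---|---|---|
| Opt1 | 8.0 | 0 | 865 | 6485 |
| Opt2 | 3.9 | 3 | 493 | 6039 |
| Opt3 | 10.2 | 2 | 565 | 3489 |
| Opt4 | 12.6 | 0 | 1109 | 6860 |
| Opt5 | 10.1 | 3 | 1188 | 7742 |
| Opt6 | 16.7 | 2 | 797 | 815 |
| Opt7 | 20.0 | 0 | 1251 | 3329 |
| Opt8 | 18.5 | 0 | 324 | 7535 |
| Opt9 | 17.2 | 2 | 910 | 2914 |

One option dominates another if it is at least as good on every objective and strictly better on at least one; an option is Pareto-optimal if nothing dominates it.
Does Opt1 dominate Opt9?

Opt1 vs Opt9: duration 8.0≤17.2, layovers 0≤2, price 865≤910, miles earned 6485≥2914 — Opt1 is at least as good on every objective with at least one strict improvement.

Yes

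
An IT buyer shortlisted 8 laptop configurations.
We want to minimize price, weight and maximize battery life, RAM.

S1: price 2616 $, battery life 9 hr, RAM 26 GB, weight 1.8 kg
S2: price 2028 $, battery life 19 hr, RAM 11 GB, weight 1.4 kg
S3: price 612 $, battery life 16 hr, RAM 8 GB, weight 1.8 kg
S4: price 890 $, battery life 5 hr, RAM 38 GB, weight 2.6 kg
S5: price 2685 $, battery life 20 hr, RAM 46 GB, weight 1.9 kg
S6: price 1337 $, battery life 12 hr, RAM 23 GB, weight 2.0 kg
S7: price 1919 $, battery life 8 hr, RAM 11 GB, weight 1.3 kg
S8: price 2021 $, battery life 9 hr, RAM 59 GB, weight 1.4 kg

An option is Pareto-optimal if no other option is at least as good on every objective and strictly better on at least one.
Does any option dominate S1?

S8 vs S1: price 2021≤2616, battery life 9≥9, RAM 59≥26, weight 1.4≤1.8 — S8 is at least as good on every objective and strictly better on at least one, so S8 dominates S1.

Yes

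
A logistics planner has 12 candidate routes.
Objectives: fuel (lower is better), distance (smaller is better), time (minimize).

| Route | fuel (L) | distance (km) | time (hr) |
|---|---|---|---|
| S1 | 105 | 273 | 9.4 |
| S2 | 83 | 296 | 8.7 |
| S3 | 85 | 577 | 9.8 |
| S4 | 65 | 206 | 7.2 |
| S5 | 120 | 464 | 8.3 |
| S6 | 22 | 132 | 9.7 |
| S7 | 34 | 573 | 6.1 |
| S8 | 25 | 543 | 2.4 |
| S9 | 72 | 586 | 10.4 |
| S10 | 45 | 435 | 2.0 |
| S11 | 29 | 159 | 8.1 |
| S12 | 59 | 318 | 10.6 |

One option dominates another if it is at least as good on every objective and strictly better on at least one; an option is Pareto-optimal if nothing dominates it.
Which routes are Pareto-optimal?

S1: dominated by S4 (fuel 65≤105, distance 206≤273, time 7.2≤9.4).
S2: dominated by S4 (fuel 65≤83, distance 206≤296, time 7.2≤8.7).
S3: dominated by S2 (fuel 83≤85, distance 296≤577, time 8.7≤9.8).
S4: not dominated.
S5: dominated by S4 (fuel 65≤120, distance 206≤464, time 7.2≤8.3).
S6: not dominated (best fuel).
S7: dominated by S8 (fuel 25≤34, distance 543≤573, time 2.4≤6.1).
S8: not dominated.
S9: dominated by S4 (fuel 65≤72, distance 206≤586, time 7.2≤10.4).
S10: not dominated (best time).
S11: not dominated.
S12: dominated by S6 (fuel 22≤59, distance 132≤318, time 9.7≤10.6).

S4, S6, S8, S10, S11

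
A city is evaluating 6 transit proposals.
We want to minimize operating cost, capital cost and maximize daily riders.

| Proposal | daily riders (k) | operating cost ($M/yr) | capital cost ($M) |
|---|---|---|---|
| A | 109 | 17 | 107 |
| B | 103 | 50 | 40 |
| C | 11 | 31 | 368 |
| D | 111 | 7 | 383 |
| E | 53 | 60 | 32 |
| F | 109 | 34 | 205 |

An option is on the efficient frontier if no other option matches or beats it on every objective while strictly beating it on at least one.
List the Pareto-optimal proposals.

A: not dominated.
B: not dominated.
C: dominated by A (daily riders 109≥11, operating cost 17≤31, capital cost 107≤368).
D: not dominated (best daily riders).
E: not dominated (best capital cost).
F: dominated by A (daily riders 109≥109, operating cost 17≤34, capital cost 107≤205).

A, B, D, E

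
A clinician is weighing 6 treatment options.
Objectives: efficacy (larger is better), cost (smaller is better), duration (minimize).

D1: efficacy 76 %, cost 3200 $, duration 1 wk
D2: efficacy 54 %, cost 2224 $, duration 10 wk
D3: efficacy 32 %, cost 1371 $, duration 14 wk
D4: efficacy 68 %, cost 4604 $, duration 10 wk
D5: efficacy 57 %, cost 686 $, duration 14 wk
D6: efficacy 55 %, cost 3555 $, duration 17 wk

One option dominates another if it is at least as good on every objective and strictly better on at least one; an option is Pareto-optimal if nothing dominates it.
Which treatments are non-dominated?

D1: not dominated (best efficacy).
D2: not dominated.
D3: dominated by D5 (efficacy 57≥32, cost 686≤1371, duration 14≤14).
D4: dominated by D1 (efficacy 76≥68, cost 3200≤4604, duration 1≤10).
D5: not dominated (best cost).
D6: dominated by D1 (efficacy 76≥55, cost 3200≤3555, duration 1≤17).

D1, D2, D5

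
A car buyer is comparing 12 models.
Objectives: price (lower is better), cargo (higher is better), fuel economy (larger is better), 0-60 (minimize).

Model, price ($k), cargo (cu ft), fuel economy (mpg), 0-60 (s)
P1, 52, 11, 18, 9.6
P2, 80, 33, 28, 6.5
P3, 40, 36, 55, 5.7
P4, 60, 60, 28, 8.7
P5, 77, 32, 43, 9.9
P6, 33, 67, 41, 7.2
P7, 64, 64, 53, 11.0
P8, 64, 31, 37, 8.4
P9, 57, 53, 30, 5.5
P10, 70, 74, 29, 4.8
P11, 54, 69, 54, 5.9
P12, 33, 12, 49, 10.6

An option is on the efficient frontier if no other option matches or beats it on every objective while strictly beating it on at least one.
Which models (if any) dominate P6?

none

P1: worse on price (52 vs 33).
P2: worse on price (80 vs 33).
P3: worse on price (40 vs 33).
P4: worse on price (60 vs 33).
P5: worse on price (77 vs 33).
P7: worse on price (64 vs 33).
P8: worse on price (64 vs 33).
P9: worse on price (57 vs 33).
P10: worse on price (70 vs 33).
P11: worse on price (54 vs 33).
P12: worse on cargo (12 vs 67).
No option dominates P6.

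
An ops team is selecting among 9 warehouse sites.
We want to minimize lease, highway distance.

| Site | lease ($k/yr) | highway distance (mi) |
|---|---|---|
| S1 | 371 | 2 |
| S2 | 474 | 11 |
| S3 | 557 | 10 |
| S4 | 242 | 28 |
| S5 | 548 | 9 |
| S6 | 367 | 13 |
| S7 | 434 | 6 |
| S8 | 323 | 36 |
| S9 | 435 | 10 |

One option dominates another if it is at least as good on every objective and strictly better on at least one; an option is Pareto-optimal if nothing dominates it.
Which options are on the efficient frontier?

S1: not dominated (best highway distance).
S2: dominated by S1 (lease 371≤474, highway distance 2≤11).
S3: dominated by S1 (lease 371≤557, highway distance 2≤10).
S4: not dominated (best lease).
S5: dominated by S1 (lease 371≤548, highway distance 2≤9).
S6: not dominated.
S7: dominated by S1 (lease 371≤434, highway distance 2≤6).
S8: dominated by S4 (lease 242≤323, highway distance 28≤36).
S9: dominated by S1 (lease 371≤435, highway distance 2≤10).

S1, S4, S6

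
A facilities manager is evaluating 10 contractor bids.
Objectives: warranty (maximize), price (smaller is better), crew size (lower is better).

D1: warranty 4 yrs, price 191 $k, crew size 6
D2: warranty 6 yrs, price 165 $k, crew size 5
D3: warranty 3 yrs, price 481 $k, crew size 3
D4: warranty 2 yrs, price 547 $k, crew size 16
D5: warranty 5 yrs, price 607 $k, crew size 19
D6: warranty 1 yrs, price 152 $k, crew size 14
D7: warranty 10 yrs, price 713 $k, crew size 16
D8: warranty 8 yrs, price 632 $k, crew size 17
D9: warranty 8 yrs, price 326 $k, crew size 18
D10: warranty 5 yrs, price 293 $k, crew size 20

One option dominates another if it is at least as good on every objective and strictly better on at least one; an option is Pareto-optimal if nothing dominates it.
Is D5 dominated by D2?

D2 vs D5: warranty 6≥5, price 165≤607, crew size 5≤19 — D2 is at least as good on every objective with at least one strict improvement.

Yes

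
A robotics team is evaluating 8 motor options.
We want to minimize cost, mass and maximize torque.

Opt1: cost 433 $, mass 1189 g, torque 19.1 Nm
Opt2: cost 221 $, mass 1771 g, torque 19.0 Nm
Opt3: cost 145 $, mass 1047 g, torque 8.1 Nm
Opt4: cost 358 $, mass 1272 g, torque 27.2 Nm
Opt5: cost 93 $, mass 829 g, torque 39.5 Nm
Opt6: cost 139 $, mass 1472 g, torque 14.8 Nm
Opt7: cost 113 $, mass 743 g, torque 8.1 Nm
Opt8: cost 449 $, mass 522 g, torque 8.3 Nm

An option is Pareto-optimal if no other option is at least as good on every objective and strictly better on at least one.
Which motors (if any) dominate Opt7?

Opt1: worse on cost (433 vs 113).
Opt2: worse on cost (221 vs 113).
Opt3: worse on cost (145 vs 113).
Opt4: worse on cost (358 vs 113).
Opt5: worse on mass (829 vs 743).
Opt6: worse on cost (139 vs 113).
Opt8: worse on cost (449 vs 113).
No option dominates Opt7.

none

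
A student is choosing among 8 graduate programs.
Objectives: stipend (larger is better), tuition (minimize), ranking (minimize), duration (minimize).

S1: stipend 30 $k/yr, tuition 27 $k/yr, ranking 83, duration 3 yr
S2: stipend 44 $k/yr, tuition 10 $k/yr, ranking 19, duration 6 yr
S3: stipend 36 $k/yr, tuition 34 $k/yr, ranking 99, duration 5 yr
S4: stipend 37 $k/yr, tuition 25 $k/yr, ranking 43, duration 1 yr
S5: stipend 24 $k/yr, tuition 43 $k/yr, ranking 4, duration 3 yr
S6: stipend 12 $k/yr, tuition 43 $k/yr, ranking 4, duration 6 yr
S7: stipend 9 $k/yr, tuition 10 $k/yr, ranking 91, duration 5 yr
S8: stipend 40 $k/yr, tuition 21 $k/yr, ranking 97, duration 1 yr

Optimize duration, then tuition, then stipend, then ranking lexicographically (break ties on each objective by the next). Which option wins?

S8

First minimize duration: best is 1, kept {S4, S8}.
Then minimize tuition: best is 21, kept {S8}.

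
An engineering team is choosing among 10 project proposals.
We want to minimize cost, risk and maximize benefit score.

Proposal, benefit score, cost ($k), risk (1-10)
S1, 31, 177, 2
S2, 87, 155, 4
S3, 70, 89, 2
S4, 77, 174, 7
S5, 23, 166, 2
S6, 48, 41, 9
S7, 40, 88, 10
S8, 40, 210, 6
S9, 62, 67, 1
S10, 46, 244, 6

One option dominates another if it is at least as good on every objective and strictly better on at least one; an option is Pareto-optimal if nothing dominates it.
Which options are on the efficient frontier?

S1: dominated by S3 (benefit score 70≥31, cost 89≤177, risk 2≤2).
S2: not dominated (best benefit score).
S3: not dominated.
S4: dominated by S2 (benefit score 87≥77, cost 155≤174, risk 4≤7).
S5: dominated by S3 (benefit score 70≥23, cost 89≤166, risk 2≤2).
S6: not dominated (best cost).
S7: dominated by S6 (benefit score 48≥40, cost 41≤88, risk 9≤10).
S8: dominated by S2 (benefit score 87≥40, cost 155≤210, risk 4≤6).
S9: not dominated (best risk).
S10: dominated by S2 (benefit score 87≥46, cost 155≤244, risk 4≤6).

S2, S3, S6, S9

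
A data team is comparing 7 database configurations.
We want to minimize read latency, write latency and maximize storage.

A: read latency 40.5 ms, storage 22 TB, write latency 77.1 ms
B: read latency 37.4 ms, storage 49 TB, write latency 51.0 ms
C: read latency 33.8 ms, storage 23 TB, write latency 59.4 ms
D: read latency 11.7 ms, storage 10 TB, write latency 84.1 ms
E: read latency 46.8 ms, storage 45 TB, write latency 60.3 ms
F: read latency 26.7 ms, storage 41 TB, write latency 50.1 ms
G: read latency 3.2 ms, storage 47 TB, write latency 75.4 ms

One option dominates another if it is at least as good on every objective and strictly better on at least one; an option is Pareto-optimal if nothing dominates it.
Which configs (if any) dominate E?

B

B: read latency 37.4≤46.8, storage 49≥45, write latency 51.0≤60.3 — dominates E.
Others (A, C, D, F, G) are each worse than E on at least one objective.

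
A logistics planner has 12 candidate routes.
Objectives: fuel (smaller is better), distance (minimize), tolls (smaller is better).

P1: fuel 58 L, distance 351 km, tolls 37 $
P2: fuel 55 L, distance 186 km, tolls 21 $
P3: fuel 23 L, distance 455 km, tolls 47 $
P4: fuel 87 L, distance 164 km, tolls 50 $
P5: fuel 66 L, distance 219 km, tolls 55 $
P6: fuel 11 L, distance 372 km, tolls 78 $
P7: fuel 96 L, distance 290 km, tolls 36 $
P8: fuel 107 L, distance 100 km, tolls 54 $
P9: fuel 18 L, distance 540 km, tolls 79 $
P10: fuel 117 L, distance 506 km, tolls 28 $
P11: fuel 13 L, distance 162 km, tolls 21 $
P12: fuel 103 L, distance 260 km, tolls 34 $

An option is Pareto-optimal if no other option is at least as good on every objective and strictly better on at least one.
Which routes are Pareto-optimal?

P1: dominated by P2 (fuel 55≤58, distance 186≤351, tolls 21≤37).
P2: dominated by P11 (fuel 13≤55, distance 162≤186, tolls 21≤21).
P3: dominated by P11 (fuel 13≤23, distance 162≤455, tolls 21≤47).
P4: dominated by P11 (fuel 13≤87, distance 162≤164, tolls 21≤50).
P5: dominated by P2 (fuel 55≤66, distance 186≤219, tolls 21≤55).
P6: not dominated (best fuel).
P7: dominated by P2 (fuel 55≤96, distance 186≤290, tolls 21≤36).
P8: not dominated (best distance).
P9: dominated by P6 (fuel 11≤18, distance 372≤540, tolls 78≤79).
P10: dominated by P2 (fuel 55≤117, distance 186≤506, tolls 21≤28).
P11: not dominated.
P12: dominated by P2 (fuel 55≤103, distance 186≤260, tolls 21≤34).

P6, P8, P11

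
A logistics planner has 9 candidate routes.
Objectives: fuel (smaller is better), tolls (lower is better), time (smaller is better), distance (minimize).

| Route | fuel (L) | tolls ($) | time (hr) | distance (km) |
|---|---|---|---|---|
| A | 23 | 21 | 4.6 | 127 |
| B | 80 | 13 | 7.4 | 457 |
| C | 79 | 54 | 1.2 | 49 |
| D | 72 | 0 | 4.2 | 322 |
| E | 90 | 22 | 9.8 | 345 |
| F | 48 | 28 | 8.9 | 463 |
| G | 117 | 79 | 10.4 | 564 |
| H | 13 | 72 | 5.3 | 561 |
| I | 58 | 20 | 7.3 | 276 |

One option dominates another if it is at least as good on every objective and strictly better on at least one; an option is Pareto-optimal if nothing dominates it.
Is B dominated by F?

No

F vs B: F is worse on tolls (28 vs 13), so it does not dominate B.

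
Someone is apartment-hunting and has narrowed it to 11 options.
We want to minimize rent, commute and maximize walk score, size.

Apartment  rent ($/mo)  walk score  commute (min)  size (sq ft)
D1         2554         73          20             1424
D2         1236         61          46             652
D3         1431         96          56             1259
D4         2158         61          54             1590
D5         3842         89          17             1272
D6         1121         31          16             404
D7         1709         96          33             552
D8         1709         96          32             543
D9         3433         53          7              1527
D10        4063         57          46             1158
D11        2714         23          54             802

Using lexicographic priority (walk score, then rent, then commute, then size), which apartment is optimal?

D3

First maximize walk score: best is 96, kept {D3, D7, D8}.
Then minimize rent: best is 1431, kept {D3}.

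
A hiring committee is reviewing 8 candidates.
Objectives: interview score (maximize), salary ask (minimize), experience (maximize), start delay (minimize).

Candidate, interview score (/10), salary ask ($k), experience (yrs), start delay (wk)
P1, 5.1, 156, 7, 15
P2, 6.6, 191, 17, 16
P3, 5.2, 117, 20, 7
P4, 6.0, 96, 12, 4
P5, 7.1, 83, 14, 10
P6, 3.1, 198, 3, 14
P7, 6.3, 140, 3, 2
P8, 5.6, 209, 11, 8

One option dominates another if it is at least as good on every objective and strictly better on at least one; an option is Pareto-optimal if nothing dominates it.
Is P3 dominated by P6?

No

P6 vs P3: P6 is worse on interview score (3.1 vs 5.2), so it does not dominate P3.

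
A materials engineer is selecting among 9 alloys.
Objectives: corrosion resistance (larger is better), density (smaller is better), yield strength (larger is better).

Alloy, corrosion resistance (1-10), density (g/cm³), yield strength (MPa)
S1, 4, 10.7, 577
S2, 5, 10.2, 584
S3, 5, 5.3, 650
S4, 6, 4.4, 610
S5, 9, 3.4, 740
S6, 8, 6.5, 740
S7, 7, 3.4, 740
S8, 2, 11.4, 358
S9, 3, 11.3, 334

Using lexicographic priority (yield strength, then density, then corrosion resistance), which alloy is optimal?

First maximize yield strength: best is 740, kept {S5, S6, S7}.
Then minimize density: best is 3.4, kept {S5, S7}.
Then maximize corrosion resistance: best is 9, kept {S5}.

S5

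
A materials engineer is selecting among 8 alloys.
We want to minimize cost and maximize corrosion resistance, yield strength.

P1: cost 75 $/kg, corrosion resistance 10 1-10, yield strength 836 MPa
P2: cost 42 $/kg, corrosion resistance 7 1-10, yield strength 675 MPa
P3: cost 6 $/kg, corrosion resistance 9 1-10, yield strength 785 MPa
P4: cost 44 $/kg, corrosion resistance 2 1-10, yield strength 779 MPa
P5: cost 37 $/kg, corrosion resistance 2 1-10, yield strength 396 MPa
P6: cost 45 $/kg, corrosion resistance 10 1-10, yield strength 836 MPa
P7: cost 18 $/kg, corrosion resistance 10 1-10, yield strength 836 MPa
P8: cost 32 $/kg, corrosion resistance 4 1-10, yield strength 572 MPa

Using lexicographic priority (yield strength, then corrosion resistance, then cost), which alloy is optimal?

P7

First maximize yield strength: best is 836, kept {P1, P6, P7}.
Then maximize corrosion resistance: best is 10, kept {P1, P6, P7}.
Then minimize cost: best is 18, kept {P7}.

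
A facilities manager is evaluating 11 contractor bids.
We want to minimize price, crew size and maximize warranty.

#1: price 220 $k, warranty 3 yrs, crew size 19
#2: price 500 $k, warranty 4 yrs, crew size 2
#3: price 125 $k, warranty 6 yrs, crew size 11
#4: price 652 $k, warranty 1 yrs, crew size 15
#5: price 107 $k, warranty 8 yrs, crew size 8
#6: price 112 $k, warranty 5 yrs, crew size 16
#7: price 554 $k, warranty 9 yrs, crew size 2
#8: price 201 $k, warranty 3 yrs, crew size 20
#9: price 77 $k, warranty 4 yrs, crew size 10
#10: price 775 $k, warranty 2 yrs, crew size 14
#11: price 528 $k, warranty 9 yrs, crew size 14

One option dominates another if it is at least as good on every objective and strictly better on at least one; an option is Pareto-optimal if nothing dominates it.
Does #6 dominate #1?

#6 vs #1: price 112≤220, warranty 5≥3, crew size 16≤19 — #6 is at least as good on every objective with at least one strict improvement.

Yes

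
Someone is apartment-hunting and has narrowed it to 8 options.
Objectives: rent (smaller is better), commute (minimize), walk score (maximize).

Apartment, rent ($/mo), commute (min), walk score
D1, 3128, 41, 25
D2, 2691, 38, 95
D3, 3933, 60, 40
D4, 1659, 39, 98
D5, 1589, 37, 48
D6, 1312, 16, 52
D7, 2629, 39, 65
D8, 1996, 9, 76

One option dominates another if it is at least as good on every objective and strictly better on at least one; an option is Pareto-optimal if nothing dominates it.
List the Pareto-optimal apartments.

D2, D4, D6, D8

D1: dominated by D2 (rent 2691≤3128, commute 38≤41, walk score 95≥25).
D2: not dominated.
D3: dominated by D2 (rent 2691≤3933, commute 38≤60, walk score 95≥40).
D4: not dominated (best walk score).
D5: dominated by D6 (rent 1312≤1589, commute 16≤37, walk score 52≥48).
D6: not dominated (best rent).
D7: dominated by D4 (rent 1659≤2629, commute 39≤39, walk score 98≥65).
D8: not dominated (best commute).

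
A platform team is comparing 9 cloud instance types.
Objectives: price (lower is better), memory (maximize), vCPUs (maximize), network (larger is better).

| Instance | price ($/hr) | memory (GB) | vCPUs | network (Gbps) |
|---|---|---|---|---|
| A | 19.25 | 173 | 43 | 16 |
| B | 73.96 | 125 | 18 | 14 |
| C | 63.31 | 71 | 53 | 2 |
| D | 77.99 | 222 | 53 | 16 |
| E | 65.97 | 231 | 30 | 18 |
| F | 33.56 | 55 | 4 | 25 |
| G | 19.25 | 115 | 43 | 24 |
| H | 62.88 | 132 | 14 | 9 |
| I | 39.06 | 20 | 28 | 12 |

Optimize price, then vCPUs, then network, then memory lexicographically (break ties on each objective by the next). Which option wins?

First minimize price: best is 19.25, kept {A, G}.
Then maximize vCPUs: best is 43, kept {A, G}.
Then maximize network: best is 24, kept {G}.

G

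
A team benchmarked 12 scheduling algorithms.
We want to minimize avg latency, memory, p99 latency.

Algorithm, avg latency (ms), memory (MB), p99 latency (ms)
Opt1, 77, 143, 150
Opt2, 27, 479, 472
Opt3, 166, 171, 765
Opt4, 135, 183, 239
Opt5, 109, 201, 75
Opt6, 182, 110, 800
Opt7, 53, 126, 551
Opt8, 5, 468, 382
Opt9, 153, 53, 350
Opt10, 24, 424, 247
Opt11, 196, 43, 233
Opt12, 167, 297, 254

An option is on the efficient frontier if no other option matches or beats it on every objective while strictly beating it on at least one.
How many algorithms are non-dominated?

Opt1: not dominated.
Opt2: dominated by Opt8 (avg latency 5≤27, memory 468≤479, p99 latency 382≤472).
Opt3: dominated by Opt1 (avg latency 77≤166, memory 143≤171, p99 latency 150≤765).
Opt4: dominated by Opt1 (avg latency 77≤135, memory 143≤183, p99 latency 150≤239).
Opt5: not dominated (best p99 latency).
Opt6: dominated by Opt9 (avg latency 153≤182, memory 53≤110, p99 latency 350≤800).
Opt7: not dominated.
Opt8: not dominated (best avg latency).
Opt9: not dominated.
Opt10: not dominated.
Opt11: not dominated (best memory).
Opt12: dominated by Opt1 (avg latency 77≤167, memory 143≤297, p99 latency 150≤254).
Pareto-optimal: Opt1, Opt5, Opt7, Opt8, Opt9, Opt10, Opt11 → 7.

7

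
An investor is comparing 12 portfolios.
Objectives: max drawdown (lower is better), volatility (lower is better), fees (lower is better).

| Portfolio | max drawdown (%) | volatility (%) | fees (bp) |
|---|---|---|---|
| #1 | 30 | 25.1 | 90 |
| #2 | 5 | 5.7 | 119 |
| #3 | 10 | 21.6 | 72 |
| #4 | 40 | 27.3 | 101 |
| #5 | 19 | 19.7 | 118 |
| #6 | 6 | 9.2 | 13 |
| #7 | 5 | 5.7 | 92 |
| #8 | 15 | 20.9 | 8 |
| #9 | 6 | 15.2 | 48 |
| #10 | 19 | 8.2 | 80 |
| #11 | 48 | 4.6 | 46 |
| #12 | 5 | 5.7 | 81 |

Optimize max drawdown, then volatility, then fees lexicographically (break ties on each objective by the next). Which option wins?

First minimize max drawdown: best is 5, kept {#2, #7, #12}.
Then minimize volatility: best is 5.7, kept {#2, #7, #12}.
Then minimize fees: best is 81, kept {#12}.

#12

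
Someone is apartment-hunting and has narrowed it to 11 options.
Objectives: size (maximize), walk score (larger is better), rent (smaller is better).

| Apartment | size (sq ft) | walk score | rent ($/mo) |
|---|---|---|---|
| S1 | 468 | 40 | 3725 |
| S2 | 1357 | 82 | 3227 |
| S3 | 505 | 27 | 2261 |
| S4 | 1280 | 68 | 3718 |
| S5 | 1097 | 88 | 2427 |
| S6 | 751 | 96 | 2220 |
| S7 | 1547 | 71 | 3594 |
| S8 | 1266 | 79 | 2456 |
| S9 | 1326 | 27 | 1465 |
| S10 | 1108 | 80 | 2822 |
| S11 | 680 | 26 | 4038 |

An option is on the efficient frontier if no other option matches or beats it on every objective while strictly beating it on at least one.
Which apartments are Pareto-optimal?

S1: dominated by S2 (size 1357≥468, walk score 82≥40, rent 3227≤3725).
S2: not dominated.
S3: dominated by S6 (size 751≥505, walk score 96≥27, rent 2220≤2261).
S4: dominated by S2 (size 1357≥1280, walk score 82≥68, rent 3227≤3718).
S5: not dominated.
S6: not dominated (best walk score).
S7: not dominated (best size).
S8: not dominated.
S9: not dominated (best rent).
S10: not dominated.
S11: dominated by S2 (size 1357≥680, walk score 82≥26, rent 3227≤4038).

S2, S5, S6, S7, S8, S9, S10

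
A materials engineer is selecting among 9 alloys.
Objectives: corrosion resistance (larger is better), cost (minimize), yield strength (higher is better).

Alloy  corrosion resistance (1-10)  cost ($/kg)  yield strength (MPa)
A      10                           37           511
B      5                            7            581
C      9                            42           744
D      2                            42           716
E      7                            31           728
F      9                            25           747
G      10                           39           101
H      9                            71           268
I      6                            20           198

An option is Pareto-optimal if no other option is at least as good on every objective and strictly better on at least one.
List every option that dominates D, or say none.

C, E, F

C: corrosion resistance 9≥2, cost 42≤42, yield strength 744≥716 — dominates D.
E: corrosion resistance 7≥2, cost 31≤42, yield strength 728≥716 — dominates D.
F: corrosion resistance 9≥2, cost 25≤42, yield strength 747≥716 — dominates D.
Others (A, B, G, H, I) are each worse than D on at least one objective.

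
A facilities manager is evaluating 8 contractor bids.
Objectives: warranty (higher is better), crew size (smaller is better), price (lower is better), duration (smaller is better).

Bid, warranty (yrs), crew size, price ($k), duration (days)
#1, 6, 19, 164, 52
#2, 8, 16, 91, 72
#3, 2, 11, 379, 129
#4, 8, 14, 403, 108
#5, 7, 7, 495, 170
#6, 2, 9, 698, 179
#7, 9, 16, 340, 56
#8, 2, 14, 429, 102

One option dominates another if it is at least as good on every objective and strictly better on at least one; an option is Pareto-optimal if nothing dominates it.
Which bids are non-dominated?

#1, #2, #3, #4, #5, #7, #8

#1: not dominated (best duration).
#2: not dominated (best price).
#3: not dominated.
#4: not dominated.
#5: not dominated (best crew size).
#6: dominated by #5 (warranty 7≥2, crew size 7≤9, price 495≤698, duration 170≤179).
#7: not dominated (best warranty).
#8: not dominated.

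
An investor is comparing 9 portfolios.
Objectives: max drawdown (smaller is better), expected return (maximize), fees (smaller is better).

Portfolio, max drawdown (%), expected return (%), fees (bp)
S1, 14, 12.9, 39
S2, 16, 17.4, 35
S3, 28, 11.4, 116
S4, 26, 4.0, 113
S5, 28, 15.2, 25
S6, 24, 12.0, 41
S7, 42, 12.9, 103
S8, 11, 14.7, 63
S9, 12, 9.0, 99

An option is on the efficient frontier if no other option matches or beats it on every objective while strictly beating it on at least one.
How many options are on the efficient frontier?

4

S1: not dominated.
S2: not dominated (best expected return).
S3: dominated by S1 (max drawdown 14≤28, expected return 12.9≥11.4, fees 39≤116).
S4: dominated by S1 (max drawdown 14≤26, expected return 12.9≥4.0, fees 39≤113).
S5: not dominated (best fees).
S6: dominated by S1 (max drawdown 14≤24, expected return 12.9≥12.0, fees 39≤41).
S7: dominated by S1 (max drawdown 14≤42, expected return 12.9≥12.9, fees 39≤103).
S8: not dominated (best max drawdown).
S9: dominated by S8 (max drawdown 11≤12, expected return 14.7≥9.0, fees 63≤99).
Pareto-optimal: S1, S2, S5, S8 → 4.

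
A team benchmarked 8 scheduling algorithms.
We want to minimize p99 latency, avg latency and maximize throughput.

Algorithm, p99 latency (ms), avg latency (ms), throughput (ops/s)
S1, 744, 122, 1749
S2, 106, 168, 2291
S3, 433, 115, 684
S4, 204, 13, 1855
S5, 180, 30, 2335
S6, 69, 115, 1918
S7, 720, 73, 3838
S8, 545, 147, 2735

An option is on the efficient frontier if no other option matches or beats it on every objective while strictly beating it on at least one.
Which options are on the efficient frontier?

S2, S4, S5, S6, S7, S8

S1: dominated by S4 (p99 latency 204≤744, avg latency 13≤122, throughput 1855≥1749).
S2: not dominated.
S3: dominated by S4 (p99 latency 204≤433, avg latency 13≤115, throughput 1855≥684).
S4: not dominated (best avg latency).
S5: not dominated.
S6: not dominated (best p99 latency).
S7: not dominated (best throughput).
S8: not dominated.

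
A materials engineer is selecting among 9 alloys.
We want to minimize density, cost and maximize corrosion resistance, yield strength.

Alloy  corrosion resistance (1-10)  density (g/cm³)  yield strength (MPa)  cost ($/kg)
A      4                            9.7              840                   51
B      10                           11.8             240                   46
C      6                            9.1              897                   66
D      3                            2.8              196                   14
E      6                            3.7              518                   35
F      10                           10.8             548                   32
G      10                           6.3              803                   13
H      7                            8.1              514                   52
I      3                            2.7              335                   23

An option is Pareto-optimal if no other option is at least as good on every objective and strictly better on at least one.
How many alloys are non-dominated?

6

A: not dominated.
B: dominated by F (corrosion resistance 10≥10, density 10.8≤11.8, yield strength 548≥240, cost 32≤46).
C: not dominated (best yield strength).
D: not dominated.
E: not dominated.
F: dominated by G (corrosion resistance 10≥10, density 6.3≤10.8, yield strength 803≥548, cost 13≤32).
G: not dominated (best cost).
H: dominated by G (corrosion resistance 10≥7, density 6.3≤8.1, yield strength 803≥514, cost 13≤52).
I: not dominated (best density).
Pareto-optimal: A, C, D, E, G, I → 6.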